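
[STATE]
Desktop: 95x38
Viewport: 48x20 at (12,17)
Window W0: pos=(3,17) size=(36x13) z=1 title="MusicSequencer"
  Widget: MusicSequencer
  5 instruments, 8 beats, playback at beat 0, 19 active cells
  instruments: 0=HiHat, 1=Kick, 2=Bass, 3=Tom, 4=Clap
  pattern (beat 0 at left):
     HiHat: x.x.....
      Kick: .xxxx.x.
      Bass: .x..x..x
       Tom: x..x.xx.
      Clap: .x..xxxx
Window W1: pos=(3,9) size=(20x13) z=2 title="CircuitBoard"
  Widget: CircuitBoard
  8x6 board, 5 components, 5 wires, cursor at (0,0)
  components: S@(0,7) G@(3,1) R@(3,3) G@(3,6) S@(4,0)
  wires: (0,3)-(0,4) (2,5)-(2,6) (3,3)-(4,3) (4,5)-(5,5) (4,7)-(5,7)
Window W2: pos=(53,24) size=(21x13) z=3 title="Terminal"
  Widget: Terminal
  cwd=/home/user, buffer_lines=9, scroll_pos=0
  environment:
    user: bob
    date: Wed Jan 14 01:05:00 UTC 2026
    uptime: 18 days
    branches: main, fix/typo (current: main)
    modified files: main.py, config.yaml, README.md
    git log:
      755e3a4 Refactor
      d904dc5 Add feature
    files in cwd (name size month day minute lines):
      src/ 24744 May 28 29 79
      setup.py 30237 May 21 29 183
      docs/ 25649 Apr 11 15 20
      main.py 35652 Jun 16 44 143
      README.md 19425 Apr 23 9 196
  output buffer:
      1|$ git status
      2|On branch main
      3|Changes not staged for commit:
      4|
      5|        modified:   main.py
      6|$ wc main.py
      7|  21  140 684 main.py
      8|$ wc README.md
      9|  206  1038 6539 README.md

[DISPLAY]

          ┃━━━━━━━━━━━━━━━┓                     
          ┃               ┃                     
G       R ┃───────────────┨                     
        │ ┃               ┃                     
━━━━━━━━━━┛               ┃                     
███·█·                    ┃                     
··█··█                    ┃                     
·█·██·                    ┃              ┏━━━━━━
··████                    ┃              ┃ Termi
                          ┃              ┠──────
                          ┃              ┃$ git 
                          ┃              ┃On bra
━━━━━━━━━━━━━━━━━━━━━━━━━━┛              ┃Change
                                         ┃      
                                         ┃      
                                         ┃$ wc m
                                         ┃  21  
                                         ┃$ wc R
                                         ┃  206 
                                         ┗━━━━━━


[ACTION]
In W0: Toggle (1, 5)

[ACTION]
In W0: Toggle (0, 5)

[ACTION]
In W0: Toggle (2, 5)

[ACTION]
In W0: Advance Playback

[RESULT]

          ┃━━━━━━━━━━━━━━━┓                     
          ┃               ┃                     
G       R ┃───────────────┨                     
        │ ┃               ┃                     
━━━━━━━━━━┛               ┃                     
█████·                    ┃                     
··██·█                    ┃                     
·█·██·                    ┃              ┏━━━━━━
··████                    ┃              ┃ Termi
                          ┃              ┠──────
                          ┃              ┃$ git 
                          ┃              ┃On bra
━━━━━━━━━━━━━━━━━━━━━━━━━━┛              ┃Change
                                         ┃      
                                         ┃      
                                         ┃$ wc m
                                         ┃  21  
                                         ┃$ wc R
                                         ┃  206 
                                         ┗━━━━━━


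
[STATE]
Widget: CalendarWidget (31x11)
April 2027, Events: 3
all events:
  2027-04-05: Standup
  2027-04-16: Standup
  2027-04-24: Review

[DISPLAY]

           April 2027          
Mo Tu We Th Fr Sa Su           
          1  2  3  4           
 5*  6  7  8  9 10 11          
12 13 14 15 16* 17 18          
19 20 21 22 23 24* 25          
26 27 28 29 30                 
                               
                               
                               
                               


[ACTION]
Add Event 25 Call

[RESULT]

           April 2027          
Mo Tu We Th Fr Sa Su           
          1  2  3  4           
 5*  6  7  8  9 10 11          
12 13 14 15 16* 17 18          
19 20 21 22 23 24* 25*         
26 27 28 29 30                 
                               
                               
                               
                               


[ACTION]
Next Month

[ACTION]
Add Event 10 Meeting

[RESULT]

            May 2027           
Mo Tu We Th Fr Sa Su           
                1  2           
 3  4  5  6  7  8  9           
10* 11 12 13 14 15 16          
17 18 19 20 21 22 23           
24 25 26 27 28 29 30           
31                             
                               
                               
                               


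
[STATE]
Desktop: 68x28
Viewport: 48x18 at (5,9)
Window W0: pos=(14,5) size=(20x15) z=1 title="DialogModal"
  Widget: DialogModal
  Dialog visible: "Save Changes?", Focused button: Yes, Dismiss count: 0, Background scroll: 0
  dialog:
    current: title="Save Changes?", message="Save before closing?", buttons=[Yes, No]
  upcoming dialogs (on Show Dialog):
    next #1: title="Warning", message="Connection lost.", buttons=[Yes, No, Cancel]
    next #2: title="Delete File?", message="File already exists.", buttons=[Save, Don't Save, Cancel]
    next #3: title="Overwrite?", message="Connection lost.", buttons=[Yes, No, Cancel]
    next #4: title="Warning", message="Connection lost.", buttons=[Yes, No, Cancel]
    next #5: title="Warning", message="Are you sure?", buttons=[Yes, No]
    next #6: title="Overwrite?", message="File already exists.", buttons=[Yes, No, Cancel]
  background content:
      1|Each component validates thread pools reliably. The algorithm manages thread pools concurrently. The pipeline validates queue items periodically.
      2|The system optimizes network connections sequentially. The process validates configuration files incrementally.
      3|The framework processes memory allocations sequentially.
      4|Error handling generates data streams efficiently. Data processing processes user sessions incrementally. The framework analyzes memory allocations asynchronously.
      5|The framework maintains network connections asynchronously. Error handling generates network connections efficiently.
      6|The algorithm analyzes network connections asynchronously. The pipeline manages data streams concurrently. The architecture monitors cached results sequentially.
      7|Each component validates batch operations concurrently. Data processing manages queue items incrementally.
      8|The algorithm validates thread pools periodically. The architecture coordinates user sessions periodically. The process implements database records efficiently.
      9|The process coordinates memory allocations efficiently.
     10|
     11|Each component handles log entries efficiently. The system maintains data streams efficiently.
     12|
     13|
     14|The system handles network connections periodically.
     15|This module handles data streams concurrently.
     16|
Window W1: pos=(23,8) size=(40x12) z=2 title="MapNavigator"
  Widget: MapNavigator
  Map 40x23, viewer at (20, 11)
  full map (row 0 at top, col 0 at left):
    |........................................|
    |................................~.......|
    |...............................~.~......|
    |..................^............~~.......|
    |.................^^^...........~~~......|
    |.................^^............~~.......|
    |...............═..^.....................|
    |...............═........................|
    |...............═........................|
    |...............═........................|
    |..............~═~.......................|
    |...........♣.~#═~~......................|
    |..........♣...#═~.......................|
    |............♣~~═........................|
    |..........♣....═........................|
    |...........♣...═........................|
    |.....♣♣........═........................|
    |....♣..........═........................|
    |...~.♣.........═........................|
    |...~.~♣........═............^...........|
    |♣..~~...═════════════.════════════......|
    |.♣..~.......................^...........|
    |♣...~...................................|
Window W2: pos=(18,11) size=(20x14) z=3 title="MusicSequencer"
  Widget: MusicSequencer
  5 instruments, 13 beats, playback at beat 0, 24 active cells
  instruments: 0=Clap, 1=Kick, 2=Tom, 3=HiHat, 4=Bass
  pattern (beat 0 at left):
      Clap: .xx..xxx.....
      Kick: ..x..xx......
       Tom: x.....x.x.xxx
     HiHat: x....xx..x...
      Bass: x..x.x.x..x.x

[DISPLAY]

         ┃The syst┃ MapNavigator                
         ┃The fram┠─────────────────────────────
         ┃Er┌┏━━━━━━━━━━━━━━━━━━┓═..............
         ┃Th│┃ MusicSequencer   ┃═..............
         ┃Th│┠──────────────────┨═..............
         ┃Ea│┃      ▼12345678901┃═~.............
         ┃Th└┃  Clap·██··███····┃═~~..@.........
         ┃The┃  Kick··█··██·····┃═~.............
         ┃   ┃   Tom█·····█·█·██┃═..............
         ┃Eac┃ HiHat█····██··█··┃═..............
         ┗━━━┃  Bass█··█·█·█··█·┃━━━━━━━━━━━━━━━
             ┃                  ┃               
             ┃                  ┃               
             ┃                  ┃               
             ┃                  ┃               
             ┗━━━━━━━━━━━━━━━━━━┛               
                                                
                                                


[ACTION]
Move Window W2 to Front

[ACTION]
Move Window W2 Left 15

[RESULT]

         ┃The syst┃ MapNavigator                
         ┃The fram┠─────────────────────────────
━━━━━━━━━━━━━━━━━┓┃..............═..............
MusicSequencer   ┃┃..............═..............
─────────────────┨┃..............═..............
     ▼12345678901┃┃.............~═~.............
 Clap·██··███····┃┃..........♣.~#═~~..@.........
 Kick··█··██·····┃┃.........♣...#═~.............
  Tom█·····█·█·██┃┃...........♣~~═..............
HiHat█····██··█··┃┃.........♣....═..............
 Bass█··█·█·█··█·┃┗━━━━━━━━━━━━━━━━━━━━━━━━━━━━━
                 ┃                              
                 ┃                              
                 ┃                              
                 ┃                              
━━━━━━━━━━━━━━━━━┛                              
                                                
                                                


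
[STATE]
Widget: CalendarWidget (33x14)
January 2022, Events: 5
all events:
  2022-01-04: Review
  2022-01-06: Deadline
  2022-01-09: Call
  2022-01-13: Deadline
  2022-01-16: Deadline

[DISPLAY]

           January 2022          
Mo Tu We Th Fr Sa Su             
                1  2             
 3  4*  5  6*  7  8  9*          
10 11 12 13* 14 15 16*           
17 18 19 20 21 22 23             
24 25 26 27 28 29 30             
31                               
                                 
                                 
                                 
                                 
                                 
                                 


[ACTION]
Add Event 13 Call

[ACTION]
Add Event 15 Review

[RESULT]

           January 2022          
Mo Tu We Th Fr Sa Su             
                1  2             
 3  4*  5  6*  7  8  9*          
10 11 12 13* 14 15* 16*          
17 18 19 20 21 22 23             
24 25 26 27 28 29 30             
31                               
                                 
                                 
                                 
                                 
                                 
                                 


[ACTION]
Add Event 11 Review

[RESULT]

           January 2022          
Mo Tu We Th Fr Sa Su             
                1  2             
 3  4*  5  6*  7  8  9*          
10 11* 12 13* 14 15* 16*         
17 18 19 20 21 22 23             
24 25 26 27 28 29 30             
31                               
                                 
                                 
                                 
                                 
                                 
                                 


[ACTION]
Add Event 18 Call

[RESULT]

           January 2022          
Mo Tu We Th Fr Sa Su             
                1  2             
 3  4*  5  6*  7  8  9*          
10 11* 12 13* 14 15* 16*         
17 18* 19 20 21 22 23            
24 25 26 27 28 29 30             
31                               
                                 
                                 
                                 
                                 
                                 
                                 


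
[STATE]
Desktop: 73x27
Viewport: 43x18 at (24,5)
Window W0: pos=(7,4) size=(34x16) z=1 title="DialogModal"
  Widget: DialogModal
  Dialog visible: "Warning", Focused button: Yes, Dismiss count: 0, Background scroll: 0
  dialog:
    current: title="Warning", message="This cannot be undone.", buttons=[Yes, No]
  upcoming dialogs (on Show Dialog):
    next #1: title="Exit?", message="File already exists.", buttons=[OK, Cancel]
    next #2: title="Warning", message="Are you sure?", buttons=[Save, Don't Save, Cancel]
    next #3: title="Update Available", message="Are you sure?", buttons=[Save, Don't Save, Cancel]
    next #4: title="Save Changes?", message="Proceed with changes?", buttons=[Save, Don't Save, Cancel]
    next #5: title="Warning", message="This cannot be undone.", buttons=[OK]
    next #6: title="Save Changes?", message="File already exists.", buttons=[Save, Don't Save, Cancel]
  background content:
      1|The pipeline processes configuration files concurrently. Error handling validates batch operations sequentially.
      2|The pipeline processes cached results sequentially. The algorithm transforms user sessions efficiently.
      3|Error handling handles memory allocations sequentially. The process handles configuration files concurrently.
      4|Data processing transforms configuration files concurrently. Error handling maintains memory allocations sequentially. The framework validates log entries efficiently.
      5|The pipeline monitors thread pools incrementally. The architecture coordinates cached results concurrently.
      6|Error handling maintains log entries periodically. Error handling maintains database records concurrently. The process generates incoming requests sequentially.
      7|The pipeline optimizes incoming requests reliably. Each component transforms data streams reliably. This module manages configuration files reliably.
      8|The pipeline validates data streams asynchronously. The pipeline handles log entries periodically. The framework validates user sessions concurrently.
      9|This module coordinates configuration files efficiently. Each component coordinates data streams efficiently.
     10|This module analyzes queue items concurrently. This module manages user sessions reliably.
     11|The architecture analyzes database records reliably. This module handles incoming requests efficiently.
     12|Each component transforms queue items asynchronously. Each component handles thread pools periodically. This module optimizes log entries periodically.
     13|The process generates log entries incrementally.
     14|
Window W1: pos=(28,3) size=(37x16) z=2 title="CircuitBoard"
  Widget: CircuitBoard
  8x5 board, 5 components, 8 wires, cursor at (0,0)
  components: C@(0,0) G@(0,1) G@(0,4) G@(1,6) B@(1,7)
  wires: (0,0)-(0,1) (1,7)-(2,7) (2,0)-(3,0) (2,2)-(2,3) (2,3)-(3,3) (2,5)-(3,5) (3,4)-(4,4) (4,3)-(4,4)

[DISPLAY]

    ┠───────────────────────────────────┨  
────┃   0 1 2 3 4 5 6 7                 ┃  
cess┃0  [C]─ G           G              ┃  
cess┃                                   ┃  
andl┃1                           G   B  ┃  
────┃                                │  ┃  
ing ┃2   ·       · ─ ·       ·       ·  ┃  
 be ┃    │           │       │          ┃  
  No┃3   ·           ·   ·   ·          ┃  
────┃                    │              ┃  
dina┃4               · ─ ·              ┃  
yzes┃Cursor: (0,0)                      ┃  
 ana┃                                   ┃  
rans┗━━━━━━━━━━━━━━━━━━━━━━━━━━━━━━━━━━━┛  
━━━━━━━━━━━━━━━━┛                          
                                           
                                           
                                           


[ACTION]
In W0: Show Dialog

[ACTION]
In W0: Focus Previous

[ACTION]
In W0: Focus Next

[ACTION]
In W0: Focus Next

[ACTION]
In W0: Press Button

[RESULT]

    ┠───────────────────────────────────┨  
────┃   0 1 2 3 4 5 6 7                 ┃  
cess┃0  [C]─ G           G              ┃  
cess┃                                   ┃  
andl┃1                           G   B  ┃  
tran┃                                │  ┃  
itor┃2   ·       · ─ ·       ·       ·  ┃  
aint┃    │           │       │          ┃  
imiz┃3   ·           ·   ·   ·          ┃  
idat┃                    │              ┃  
dina┃4               · ─ ·              ┃  
yzes┃Cursor: (0,0)                      ┃  
 ana┃                                   ┃  
rans┗━━━━━━━━━━━━━━━━━━━━━━━━━━━━━━━━━━━┛  
━━━━━━━━━━━━━━━━┛                          
                                           
                                           
                                           


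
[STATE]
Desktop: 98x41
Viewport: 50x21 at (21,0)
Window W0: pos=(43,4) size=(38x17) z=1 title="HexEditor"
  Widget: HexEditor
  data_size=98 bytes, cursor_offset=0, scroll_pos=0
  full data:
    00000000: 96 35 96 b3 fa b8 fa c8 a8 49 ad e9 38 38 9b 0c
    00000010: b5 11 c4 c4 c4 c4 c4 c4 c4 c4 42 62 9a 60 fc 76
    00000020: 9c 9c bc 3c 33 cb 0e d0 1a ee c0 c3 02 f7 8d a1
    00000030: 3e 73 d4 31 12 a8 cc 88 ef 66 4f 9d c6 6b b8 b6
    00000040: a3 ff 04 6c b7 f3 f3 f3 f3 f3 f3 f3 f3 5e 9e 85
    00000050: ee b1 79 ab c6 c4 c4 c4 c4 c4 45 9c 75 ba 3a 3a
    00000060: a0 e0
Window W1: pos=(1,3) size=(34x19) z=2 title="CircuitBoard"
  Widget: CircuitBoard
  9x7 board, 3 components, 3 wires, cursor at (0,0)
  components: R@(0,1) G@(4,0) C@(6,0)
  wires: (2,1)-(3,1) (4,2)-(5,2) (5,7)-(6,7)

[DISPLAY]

                                                  
                                                  
                                                  
━━━━━━━━━━━━━┓                                    
             ┃        ┏━━━━━━━━━━━━━━━━━━━━━━━━━━━
─────────────┨        ┃ HexEditor                 
8            ┃        ┠───────────────────────────
             ┃        ┃00000000  96 35 96 b3 fa b8
             ┃        ┃00000010  b5 11 c4 c4 c4 c4
             ┃        ┃00000020  9c 9c bc 3c 33 cb
             ┃        ┃00000030  3e 73 d4 31 12 a8
             ┃        ┃00000040  a3 ff 04 6c b7 f3
             ┃        ┃00000050  ee b1 79 ab c6 c4
             ┃        ┃00000060  a0 e0            
             ┃        ┃                           
             ┃        ┃                           
             ┃        ┃                           
             ┃        ┃                           
             ┃        ┃                           
             ┃        ┃                           
             ┃        ┗━━━━━━━━━━━━━━━━━━━━━━━━━━━


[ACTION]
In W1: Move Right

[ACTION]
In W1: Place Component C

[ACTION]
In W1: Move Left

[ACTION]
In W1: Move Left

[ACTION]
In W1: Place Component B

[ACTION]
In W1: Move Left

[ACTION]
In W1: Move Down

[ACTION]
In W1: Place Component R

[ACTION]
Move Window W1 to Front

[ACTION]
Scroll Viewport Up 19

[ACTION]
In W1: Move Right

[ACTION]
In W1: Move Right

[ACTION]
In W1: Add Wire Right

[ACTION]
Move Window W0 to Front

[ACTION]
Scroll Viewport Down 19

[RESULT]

             ┃        ┃                           
             ┃        ┗━━━━━━━━━━━━━━━━━━━━━━━━━━━
━━━━━━━━━━━━━┛                                    
                                                  
                                                  
                                                  
                                                  
                                                  
                                                  
                                                  
                                                  
                                                  
                                                  
                                                  
                                                  
                                                  
                                                  
                                                  
                                                  
                                                  
                                                  


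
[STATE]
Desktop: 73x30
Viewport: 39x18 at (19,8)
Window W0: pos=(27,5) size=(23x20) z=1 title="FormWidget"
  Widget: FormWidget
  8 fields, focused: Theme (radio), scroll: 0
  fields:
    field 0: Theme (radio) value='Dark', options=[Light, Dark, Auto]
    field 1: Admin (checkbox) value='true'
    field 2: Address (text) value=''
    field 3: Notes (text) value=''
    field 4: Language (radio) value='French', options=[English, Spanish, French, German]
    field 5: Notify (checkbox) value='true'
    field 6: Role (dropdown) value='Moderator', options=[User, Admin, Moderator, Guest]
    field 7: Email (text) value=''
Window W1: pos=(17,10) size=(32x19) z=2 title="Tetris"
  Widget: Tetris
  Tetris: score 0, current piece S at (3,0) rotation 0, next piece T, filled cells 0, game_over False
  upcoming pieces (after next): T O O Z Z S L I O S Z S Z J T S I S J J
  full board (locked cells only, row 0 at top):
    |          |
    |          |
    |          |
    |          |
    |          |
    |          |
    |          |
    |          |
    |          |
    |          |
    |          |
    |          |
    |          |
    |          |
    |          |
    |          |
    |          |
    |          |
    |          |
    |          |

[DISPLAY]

        ┃> Theme:      ( ) Lig┃        
        ┃  Admin:      [x]    ┃        
━━━━━━━━━━━━━━━━━━━━━━━━━━━━━┓┃        
Tetris                       ┃┃        
─────────────────────────────┨┃        
         │Next:              ┃┃        
         │ ▒                 ┃┃        
         │▒▒▒                ┃┃        
         │                   ┃┃        
         │                   ┃┃        
         │                   ┃┃        
         │Score:             ┃┃        
         │0                  ┃┃        
         │                   ┃┃        
         │                   ┃┃        
         │                   ┃┃        
         │                   ┃┛        
         │                   ┃         


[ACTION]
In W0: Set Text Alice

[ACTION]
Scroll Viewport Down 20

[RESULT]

─────────────────────────────┨┃        
         │Next:              ┃┃        
         │ ▒                 ┃┃        
         │▒▒▒                ┃┃        
         │                   ┃┃        
         │                   ┃┃        
         │                   ┃┃        
         │Score:             ┃┃        
         │0                  ┃┃        
         │                   ┃┃        
         │                   ┃┃        
         │                   ┃┃        
         │                   ┃┛        
         │                   ┃         
         │                   ┃         
         │                   ┃         
━━━━━━━━━━━━━━━━━━━━━━━━━━━━━┛         
                                       


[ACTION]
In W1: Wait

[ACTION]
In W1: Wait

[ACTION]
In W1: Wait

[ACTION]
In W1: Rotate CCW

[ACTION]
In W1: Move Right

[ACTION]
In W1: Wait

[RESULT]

─────────────────────────────┨┃        
   ░░    │Next:              ┃┃        
    ░    │ ▒                 ┃┃        
         │▒▒▒                ┃┃        
         │                   ┃┃        
         │                   ┃┃        
         │                   ┃┃        
         │Score:             ┃┃        
         │0                  ┃┃        
         │                   ┃┃        
         │                   ┃┃        
         │                   ┃┃        
         │                   ┃┛        
         │                   ┃         
         │                   ┃         
         │                   ┃         
━━━━━━━━━━━━━━━━━━━━━━━━━━━━━┛         
                                       


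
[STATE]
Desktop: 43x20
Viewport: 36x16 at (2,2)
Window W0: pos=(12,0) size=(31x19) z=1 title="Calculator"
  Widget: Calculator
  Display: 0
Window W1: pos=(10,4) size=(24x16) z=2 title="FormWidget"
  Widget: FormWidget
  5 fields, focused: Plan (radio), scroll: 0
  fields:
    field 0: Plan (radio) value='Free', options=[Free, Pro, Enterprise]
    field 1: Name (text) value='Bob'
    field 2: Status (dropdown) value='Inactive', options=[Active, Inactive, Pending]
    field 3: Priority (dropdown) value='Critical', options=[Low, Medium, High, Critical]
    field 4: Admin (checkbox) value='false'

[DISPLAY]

          ┠─────────────────────────
          ┃                         
        ┏━━━━━━━━━━━━━━━━━━━━━━┓    
        ┃ FormWidget           ┃    
        ┠──────────────────────┨    
        ┃> Plan:       (●) Free┃    
        ┃  Name:       [Bob   ]┃    
        ┃  Status:     [Inact▼]┃    
        ┃  Priority:   [Criti▼]┃    
        ┃  Admin:      [ ]     ┃    
        ┃                      ┃    
        ┃                      ┃    
        ┃                      ┃    
        ┃                      ┃    
        ┃                      ┃    
        ┃                      ┃    


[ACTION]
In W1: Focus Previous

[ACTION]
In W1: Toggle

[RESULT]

          ┠─────────────────────────
          ┃                         
        ┏━━━━━━━━━━━━━━━━━━━━━━┓    
        ┃ FormWidget           ┃    
        ┠──────────────────────┨    
        ┃  Plan:       (●) Free┃    
        ┃  Name:       [Bob   ]┃    
        ┃  Status:     [Inact▼]┃    
        ┃  Priority:   [Criti▼]┃    
        ┃> Admin:      [x]     ┃    
        ┃                      ┃    
        ┃                      ┃    
        ┃                      ┃    
        ┃                      ┃    
        ┃                      ┃    
        ┃                      ┃    


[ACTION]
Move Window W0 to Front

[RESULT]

          ┠─────────────────────────
          ┃                         
        ┏━┃┌───┬───┬───┬───┐        
        ┃ ┃│ 7 │ 8 │ 9 │ ÷ │        
        ┠─┃├───┼───┼───┼───┤        
        ┃ ┃│ 4 │ 5 │ 6 │ × │        
        ┃ ┃├───┼───┼───┼───┤        
        ┃ ┃│ 1 │ 2 │ 3 │ - │        
        ┃ ┃├───┼───┼───┼───┤        
        ┃>┃│ 0 │ . │ = │ + │        
        ┃ ┃├───┼───┼───┼───┤        
        ┃ ┃│ C │ MC│ MR│ M+│        
        ┃ ┃└───┴───┴───┴───┘        
        ┃ ┃                         
        ┃ ┃                         
        ┃ ┃                         


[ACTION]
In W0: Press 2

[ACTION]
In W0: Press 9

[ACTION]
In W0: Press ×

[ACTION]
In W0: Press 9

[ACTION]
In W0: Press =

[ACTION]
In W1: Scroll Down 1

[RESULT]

          ┠─────────────────────────
          ┃                         
        ┏━┃┌───┬───┬───┬───┐        
        ┃ ┃│ 7 │ 8 │ 9 │ ÷ │        
        ┠─┃├───┼───┼───┼───┤        
        ┃ ┃│ 4 │ 5 │ 6 │ × │        
        ┃ ┃├───┼───┼───┼───┤        
        ┃ ┃│ 1 │ 2 │ 3 │ - │        
        ┃>┃├───┼───┼───┼───┤        
        ┃ ┃│ 0 │ . │ = │ + │        
        ┃ ┃├───┼───┼───┼───┤        
        ┃ ┃│ C │ MC│ MR│ M+│        
        ┃ ┃└───┴───┴───┴───┘        
        ┃ ┃                         
        ┃ ┃                         
        ┃ ┃                         


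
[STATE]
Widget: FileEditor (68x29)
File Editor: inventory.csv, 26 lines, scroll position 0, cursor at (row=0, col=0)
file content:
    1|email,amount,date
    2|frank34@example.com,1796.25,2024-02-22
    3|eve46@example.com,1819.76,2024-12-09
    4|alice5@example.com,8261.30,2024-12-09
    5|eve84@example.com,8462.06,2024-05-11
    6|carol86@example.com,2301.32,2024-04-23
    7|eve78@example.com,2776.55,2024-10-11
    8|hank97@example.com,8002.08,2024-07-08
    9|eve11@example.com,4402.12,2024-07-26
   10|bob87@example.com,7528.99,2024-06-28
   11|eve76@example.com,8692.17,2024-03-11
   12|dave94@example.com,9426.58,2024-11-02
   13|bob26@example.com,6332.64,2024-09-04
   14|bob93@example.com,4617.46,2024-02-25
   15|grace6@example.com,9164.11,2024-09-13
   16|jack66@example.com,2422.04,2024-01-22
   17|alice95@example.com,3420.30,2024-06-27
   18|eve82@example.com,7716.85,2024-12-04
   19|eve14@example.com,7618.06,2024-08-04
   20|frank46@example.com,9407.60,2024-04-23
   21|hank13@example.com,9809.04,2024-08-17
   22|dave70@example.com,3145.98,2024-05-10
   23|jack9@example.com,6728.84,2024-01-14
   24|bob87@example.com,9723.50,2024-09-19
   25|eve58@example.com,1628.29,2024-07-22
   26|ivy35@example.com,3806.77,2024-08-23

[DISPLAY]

█mail,amount,date                                                  ▲
frank34@example.com,1796.25,2024-02-22                             █
eve46@example.com,1819.76,2024-12-09                               ░
alice5@example.com,8261.30,2024-12-09                              ░
eve84@example.com,8462.06,2024-05-11                               ░
carol86@example.com,2301.32,2024-04-23                             ░
eve78@example.com,2776.55,2024-10-11                               ░
hank97@example.com,8002.08,2024-07-08                              ░
eve11@example.com,4402.12,2024-07-26                               ░
bob87@example.com,7528.99,2024-06-28                               ░
eve76@example.com,8692.17,2024-03-11                               ░
dave94@example.com,9426.58,2024-11-02                              ░
bob26@example.com,6332.64,2024-09-04                               ░
bob93@example.com,4617.46,2024-02-25                               ░
grace6@example.com,9164.11,2024-09-13                              ░
jack66@example.com,2422.04,2024-01-22                              ░
alice95@example.com,3420.30,2024-06-27                             ░
eve82@example.com,7716.85,2024-12-04                               ░
eve14@example.com,7618.06,2024-08-04                               ░
frank46@example.com,9407.60,2024-04-23                             ░
hank13@example.com,9809.04,2024-08-17                              ░
dave70@example.com,3145.98,2024-05-10                              ░
jack9@example.com,6728.84,2024-01-14                               ░
bob87@example.com,9723.50,2024-09-19                               ░
eve58@example.com,1628.29,2024-07-22                               ░
ivy35@example.com,3806.77,2024-08-23                               ░
                                                                   ░
                                                                   ░
                                                                   ▼


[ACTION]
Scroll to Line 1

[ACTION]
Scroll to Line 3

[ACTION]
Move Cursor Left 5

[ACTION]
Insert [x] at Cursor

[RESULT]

x█mail,amount,date                                                 ▲
frank34@example.com,1796.25,2024-02-22                             █
eve46@example.com,1819.76,2024-12-09                               ░
alice5@example.com,8261.30,2024-12-09                              ░
eve84@example.com,8462.06,2024-05-11                               ░
carol86@example.com,2301.32,2024-04-23                             ░
eve78@example.com,2776.55,2024-10-11                               ░
hank97@example.com,8002.08,2024-07-08                              ░
eve11@example.com,4402.12,2024-07-26                               ░
bob87@example.com,7528.99,2024-06-28                               ░
eve76@example.com,8692.17,2024-03-11                               ░
dave94@example.com,9426.58,2024-11-02                              ░
bob26@example.com,6332.64,2024-09-04                               ░
bob93@example.com,4617.46,2024-02-25                               ░
grace6@example.com,9164.11,2024-09-13                              ░
jack66@example.com,2422.04,2024-01-22                              ░
alice95@example.com,3420.30,2024-06-27                             ░
eve82@example.com,7716.85,2024-12-04                               ░
eve14@example.com,7618.06,2024-08-04                               ░
frank46@example.com,9407.60,2024-04-23                             ░
hank13@example.com,9809.04,2024-08-17                              ░
dave70@example.com,3145.98,2024-05-10                              ░
jack9@example.com,6728.84,2024-01-14                               ░
bob87@example.com,9723.50,2024-09-19                               ░
eve58@example.com,1628.29,2024-07-22                               ░
ivy35@example.com,3806.77,2024-08-23                               ░
                                                                   ░
                                                                   ░
                                                                   ▼


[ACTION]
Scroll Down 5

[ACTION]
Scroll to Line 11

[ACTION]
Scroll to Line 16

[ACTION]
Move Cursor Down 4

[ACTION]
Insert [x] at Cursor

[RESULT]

xemail,amount,date                                                 ▲
frank34@example.com,1796.25,2024-02-22                             █
eve46@example.com,1819.76,2024-12-09                               ░
alice5@example.com,8261.30,2024-12-09                              ░
ex█e84@example.com,8462.06,2024-05-11                              ░
carol86@example.com,2301.32,2024-04-23                             ░
eve78@example.com,2776.55,2024-10-11                               ░
hank97@example.com,8002.08,2024-07-08                              ░
eve11@example.com,4402.12,2024-07-26                               ░
bob87@example.com,7528.99,2024-06-28                               ░
eve76@example.com,8692.17,2024-03-11                               ░
dave94@example.com,9426.58,2024-11-02                              ░
bob26@example.com,6332.64,2024-09-04                               ░
bob93@example.com,4617.46,2024-02-25                               ░
grace6@example.com,9164.11,2024-09-13                              ░
jack66@example.com,2422.04,2024-01-22                              ░
alice95@example.com,3420.30,2024-06-27                             ░
eve82@example.com,7716.85,2024-12-04                               ░
eve14@example.com,7618.06,2024-08-04                               ░
frank46@example.com,9407.60,2024-04-23                             ░
hank13@example.com,9809.04,2024-08-17                              ░
dave70@example.com,3145.98,2024-05-10                              ░
jack9@example.com,6728.84,2024-01-14                               ░
bob87@example.com,9723.50,2024-09-19                               ░
eve58@example.com,1628.29,2024-07-22                               ░
ivy35@example.com,3806.77,2024-08-23                               ░
                                                                   ░
                                                                   ░
                                                                   ▼


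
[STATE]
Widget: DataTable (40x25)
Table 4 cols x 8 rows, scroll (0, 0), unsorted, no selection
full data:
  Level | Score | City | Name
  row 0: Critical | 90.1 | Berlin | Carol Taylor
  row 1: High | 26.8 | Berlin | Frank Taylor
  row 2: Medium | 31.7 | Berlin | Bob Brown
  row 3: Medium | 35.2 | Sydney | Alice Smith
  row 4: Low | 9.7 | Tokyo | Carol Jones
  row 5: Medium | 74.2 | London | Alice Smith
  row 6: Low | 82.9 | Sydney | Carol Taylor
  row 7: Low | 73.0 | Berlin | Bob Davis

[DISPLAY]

Level   │Score│City  │Name              
────────┼─────┼──────┼────────────      
Critical│90.1 │Berlin│Carol Taylor      
High    │26.8 │Berlin│Frank Taylor      
Medium  │31.7 │Berlin│Bob Brown         
Medium  │35.2 │Sydney│Alice Smith       
Low     │9.7  │Tokyo │Carol Jones       
Medium  │74.2 │London│Alice Smith       
Low     │82.9 │Sydney│Carol Taylor      
Low     │73.0 │Berlin│Bob Davis         
                                        
                                        
                                        
                                        
                                        
                                        
                                        
                                        
                                        
                                        
                                        
                                        
                                        
                                        
                                        


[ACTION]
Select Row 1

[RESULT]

Level   │Score│City  │Name              
────────┼─────┼──────┼────────────      
Critical│90.1 │Berlin│Carol Taylor      
>igh    │26.8 │Berlin│Frank Taylor      
Medium  │31.7 │Berlin│Bob Brown         
Medium  │35.2 │Sydney│Alice Smith       
Low     │9.7  │Tokyo │Carol Jones       
Medium  │74.2 │London│Alice Smith       
Low     │82.9 │Sydney│Carol Taylor      
Low     │73.0 │Berlin│Bob Davis         
                                        
                                        
                                        
                                        
                                        
                                        
                                        
                                        
                                        
                                        
                                        
                                        
                                        
                                        
                                        


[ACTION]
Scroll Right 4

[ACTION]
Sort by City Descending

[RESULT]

Level   │Score│City ▼│Name              
────────┼─────┼──────┼────────────      
Low     │9.7  │Tokyo │Carol Jones       
>edium  │35.2 │Sydney│Alice Smith       
Low     │82.9 │Sydney│Carol Taylor      
Medium  │74.2 │London│Alice Smith       
Critical│90.1 │Berlin│Carol Taylor      
High    │26.8 │Berlin│Frank Taylor      
Medium  │31.7 │Berlin│Bob Brown         
Low     │73.0 │Berlin│Bob Davis         
                                        
                                        
                                        
                                        
                                        
                                        
                                        
                                        
                                        
                                        
                                        
                                        
                                        
                                        
                                        


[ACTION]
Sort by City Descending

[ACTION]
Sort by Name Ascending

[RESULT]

Level   │Score│City  │Name       ▲      
────────┼─────┼──────┼────────────      
Medium  │35.2 │Sydney│Alice Smith       
>edium  │74.2 │London│Alice Smith       
Medium  │31.7 │Berlin│Bob Brown         
Low     │73.0 │Berlin│Bob Davis         
Low     │9.7  │Tokyo │Carol Jones       
Low     │82.9 │Sydney│Carol Taylor      
Critical│90.1 │Berlin│Carol Taylor      
High    │26.8 │Berlin│Frank Taylor      
                                        
                                        
                                        
                                        
                                        
                                        
                                        
                                        
                                        
                                        
                                        
                                        
                                        
                                        
                                        
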